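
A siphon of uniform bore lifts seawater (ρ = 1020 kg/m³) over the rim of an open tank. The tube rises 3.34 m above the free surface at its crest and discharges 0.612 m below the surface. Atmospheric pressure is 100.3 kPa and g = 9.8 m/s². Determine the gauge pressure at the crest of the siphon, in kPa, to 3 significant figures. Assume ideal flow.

P_gauge = -39.5 kPa

From the surface to the outlet (both open to atmosphere, surface at rest): v = √(2g·h_out) = √(2·9.8·0.612) = 3.46 m/s.
Continuity keeps v the same throughout the tube; from surface to crest, P_atm + 0 = P_top + ½ρv² + ρg·h_top.
P_top = 100300 − ½·1020·3.46² − 1020·9.8·3.34 = 60800 Pa. So P_gauge = P_top − P_atm = -39500 Pa.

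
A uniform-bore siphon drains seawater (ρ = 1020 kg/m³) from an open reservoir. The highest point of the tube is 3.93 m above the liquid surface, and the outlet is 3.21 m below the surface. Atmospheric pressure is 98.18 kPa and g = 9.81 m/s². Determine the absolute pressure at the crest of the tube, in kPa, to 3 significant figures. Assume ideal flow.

P_top ≈ 26.7 kPa

The outlet speed comes from Torricelli: v = √(2g·3.21) = 7.94 m/s.
The bore is uniform, so the speed at the crest is the same v. Bernoulli surface→crest: P_atm = P_top + ½ρv² + ρg·h_top.
P_top = 98180 − ½·1020·7.94² − 1020·9.81·3.93 = 26700 Pa.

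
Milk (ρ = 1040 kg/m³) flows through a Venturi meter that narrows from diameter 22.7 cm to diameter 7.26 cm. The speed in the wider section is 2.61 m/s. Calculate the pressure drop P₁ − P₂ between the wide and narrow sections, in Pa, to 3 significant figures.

335000 Pa

Continuity gives A₁v₁ = A₂v₂, so v₂ = (405 cm²)/(41.4 cm²) × 2.61 m/s = 25.5 m/s.
Along the horizontal streamline, P + ½ρv² is constant.
P₁ − P₂ = ½·1040·(25.5² − 2.61²) = ½·1040·644 = 335000 Pa.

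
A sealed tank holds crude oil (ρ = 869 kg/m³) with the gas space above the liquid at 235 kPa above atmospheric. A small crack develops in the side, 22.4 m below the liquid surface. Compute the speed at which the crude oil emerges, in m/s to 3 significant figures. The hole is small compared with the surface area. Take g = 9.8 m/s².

Take point 1 at the surface (v₁ ≈ 0) and point 2 at the hole (at atmospheric pressure). Bernoulli: P₁ + ρg h = P_atm + ½ρv₂².
With P₁ − P_atm = 235000 Pa, v₂ = √(2gh + 2ΔP/ρ) = √(2·9.8·22.4 + 2·235000/869) = 31.3 m/s.

31.3 m/s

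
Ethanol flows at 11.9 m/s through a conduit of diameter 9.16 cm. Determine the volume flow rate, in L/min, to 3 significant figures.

Q = A·v = 0.00659 m² × 11.9 m/s = 0.0784 m³/s.
Converting: 0.0784 m³/s × 60000 = 4710 L/min.

4710 L/min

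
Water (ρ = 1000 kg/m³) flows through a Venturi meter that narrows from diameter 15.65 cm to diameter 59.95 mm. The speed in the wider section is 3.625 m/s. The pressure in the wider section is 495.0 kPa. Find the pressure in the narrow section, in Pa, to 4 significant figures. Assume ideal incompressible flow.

Mass conservation (A₁v₁ = A₂v₂) gives v₂ = 3.625 × 192.4/28.23 = 24.70 m/s.
Bernoulli (h₁ = h₂): P₁ − P₂ = ½ρ(v₂² − v₁²).
P₂ = P₁ − ½ρ(v₂² − v₁²) = 495000 − ½·1000·(24.70² − 3.625²) = 495000 − 298600 = 196400 Pa.

P₂ ≈ 196400 Pa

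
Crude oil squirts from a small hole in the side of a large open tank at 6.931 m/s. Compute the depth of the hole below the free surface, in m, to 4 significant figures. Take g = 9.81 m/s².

For a small hole in a large open tank, ½v² = gh, giving h = v²/(2g).
h = 6.931²/(2·9.81) = 48.04/19.62 = 2.448 m.

h ≈ 2.448 m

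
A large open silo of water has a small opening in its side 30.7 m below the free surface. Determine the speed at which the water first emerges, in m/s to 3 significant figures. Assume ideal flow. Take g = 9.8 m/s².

With the surface at rest and both surface and jet at atmospheric pressure, Bernoulli gives ρg h = ½ρv², so v = √(2gh) = √(2·9.8·30.7) = 24.5 m/s.

v ≈ 24.5 m/s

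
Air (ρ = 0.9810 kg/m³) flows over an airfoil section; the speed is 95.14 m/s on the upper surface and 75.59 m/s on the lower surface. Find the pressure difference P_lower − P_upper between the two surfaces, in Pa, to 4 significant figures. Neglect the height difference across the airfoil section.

ΔP ≈ 1637 Pa

Bernoulli (same height): P_lower − P_upper = ½ρ(v_upper² − v_lower²).
ΔP = ½·0.9810·(95.14² − 75.59²) = 1637 Pa.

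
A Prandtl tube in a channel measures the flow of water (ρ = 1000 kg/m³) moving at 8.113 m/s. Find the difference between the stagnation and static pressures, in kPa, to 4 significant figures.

ΔP ≈ 32.91 kPa

The dynamic pressure equals the rise in static pressure at the stagnation point: ΔP = ½ρv².
ΔP = ½·1000·8.113² = 32910 Pa.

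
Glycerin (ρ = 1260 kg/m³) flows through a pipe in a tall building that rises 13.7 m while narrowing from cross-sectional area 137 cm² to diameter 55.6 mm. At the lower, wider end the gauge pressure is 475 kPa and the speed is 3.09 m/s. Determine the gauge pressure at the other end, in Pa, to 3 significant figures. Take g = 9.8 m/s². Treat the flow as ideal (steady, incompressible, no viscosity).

Continuity gives A₁v₁ = A₂v₂, so v₂ = (137 cm²)/(24.3 cm²) × 3.09 m/s = 17.4 m/s.
Applying Bernoulli between the two ends and solving for P₂: P₂ = P₁ + ½ρ(v₁² − v₂²) − ρgΔh.
P₂ = 475000 + ½·1260·(3.09² − 17.4²) − 1260·9.8·(+13.7) = 475000 + (-186000) − (169000) = 120000 Pa.

120000 Pa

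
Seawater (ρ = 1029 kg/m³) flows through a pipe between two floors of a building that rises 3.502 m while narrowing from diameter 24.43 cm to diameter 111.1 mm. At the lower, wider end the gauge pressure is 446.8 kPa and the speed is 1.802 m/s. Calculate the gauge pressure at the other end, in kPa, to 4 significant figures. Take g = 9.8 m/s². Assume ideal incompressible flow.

The volume flow rate is constant, so v₂ = (A₁/A₂)v₁ = (468.7/96.94)·1.802 = 8.713 m/s.
Bernoulli: P₁ + ½ρv₁² + ρg h₁ = P₂ + ½ρv₂² + ρg h₂, so P₂ = P₁ + ½ρ(v₁² − v₂²) − ρg(h₂ − h₁).
P₂ = 446800 + ½·1029·(1.802² − 8.713²) − 1029·9.8·(+3.502) = 446800 + (-37390) − (35310) = 374100 Pa.

P₂ = 374.1 kPa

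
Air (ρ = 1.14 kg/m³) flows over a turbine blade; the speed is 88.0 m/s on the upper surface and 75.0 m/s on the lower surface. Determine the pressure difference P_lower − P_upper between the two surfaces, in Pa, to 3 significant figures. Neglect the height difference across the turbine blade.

ΔP ≈ 1210 Pa

Bernoulli (same height): P_lower − P_upper = ½ρ(v_upper² − v_lower²).
ΔP = ½·1.14·(88.0² − 75.0²) = 1210 Pa.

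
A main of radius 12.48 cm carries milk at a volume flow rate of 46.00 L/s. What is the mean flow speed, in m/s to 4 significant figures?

Q = 46.00 L/s = 0.04600 m³/s.
v = Q/A = 0.04600 / 0.04893 = 0.9401 m/s.

v = 0.9401 m/s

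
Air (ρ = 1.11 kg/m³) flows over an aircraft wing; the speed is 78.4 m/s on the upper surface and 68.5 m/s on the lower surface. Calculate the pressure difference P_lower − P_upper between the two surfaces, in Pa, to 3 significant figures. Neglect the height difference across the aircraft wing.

With negligible Δh, P + ½ρv² is constant, so P_low − P_up = ½ρ(v_up² − v_low²).
ΔP = ½·1.11·(78.4² − 68.5²) = 807 Pa.

ΔP ≈ 807 Pa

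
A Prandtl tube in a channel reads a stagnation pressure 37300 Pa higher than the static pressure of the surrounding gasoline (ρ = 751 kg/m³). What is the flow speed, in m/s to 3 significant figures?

v = 9.97 m/s

At the stagnation point the flow is brought to rest, so Bernoulli gives P_stag − P_static = ½ρv².
v = √(2ΔP/ρ) = √(2·37300/751) = 9.97 m/s.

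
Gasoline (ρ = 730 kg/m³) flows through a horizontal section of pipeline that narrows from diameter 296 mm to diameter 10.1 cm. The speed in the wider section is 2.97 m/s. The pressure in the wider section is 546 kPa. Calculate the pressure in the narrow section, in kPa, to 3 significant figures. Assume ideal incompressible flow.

P₂ ≈ 312 kPa

By continuity, v₂ = v₁·A₁/A₂ = 2.97·(688/80.1) = 25.5 m/s.
The pipe is horizontal, so Bernoulli reduces to P₁ + ½ρv₁² = P₂ + ½ρv₂².
P₂ = P₁ − ½ρ(v₂² − v₁²) = 546000 − ½·730·(25.5² − 2.97²) = 546000 − 234000 = 312000 Pa.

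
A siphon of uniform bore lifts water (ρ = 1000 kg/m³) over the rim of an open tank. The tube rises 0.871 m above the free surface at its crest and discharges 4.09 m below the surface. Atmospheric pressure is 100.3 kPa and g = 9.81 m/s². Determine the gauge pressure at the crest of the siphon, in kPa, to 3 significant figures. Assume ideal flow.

P_gauge = -48.7 kPa

Bernoulli surface→outlet gives ½v² = g·h_out, so v = √(2·9.81·4.09) = 8.96 m/s.
Continuity keeps v the same throughout the tube; from surface to crest, P_atm + 0 = P_top + ½ρv² + ρg·h_top.
P_top = 100300 − ½·1000·8.96² − 1000·9.81·0.871 = 51600 Pa. So P_gauge = P_top − P_atm = -48700 Pa.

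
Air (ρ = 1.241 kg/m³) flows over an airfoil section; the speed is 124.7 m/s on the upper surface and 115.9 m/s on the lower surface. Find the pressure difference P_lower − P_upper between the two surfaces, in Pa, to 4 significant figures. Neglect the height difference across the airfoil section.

With negligible Δh, P + ½ρv² is constant, so P_low − P_up = ½ρ(v_up² − v_low²).
ΔP = ½·1.241·(124.7² − 115.9²) = 1314 Pa.

ΔP = 1314 Pa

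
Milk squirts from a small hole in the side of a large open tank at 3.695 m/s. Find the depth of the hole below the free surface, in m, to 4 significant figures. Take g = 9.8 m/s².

For a small hole in a large open tank, ½v² = gh, giving h = v²/(2g).
h = 3.695²/(2·9.8) = 13.65/19.60 = 0.6966 m.

h ≈ 0.6966 m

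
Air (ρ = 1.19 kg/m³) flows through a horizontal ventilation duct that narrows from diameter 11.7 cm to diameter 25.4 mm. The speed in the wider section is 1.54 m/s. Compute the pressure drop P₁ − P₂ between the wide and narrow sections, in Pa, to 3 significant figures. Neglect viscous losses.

634 Pa

The volume flow rate is constant, so v₂ = (A₁/A₂)v₁ = (108/5.07)·1.54 = 32.7 m/s.
Along the horizontal streamline, P + ½ρv² is constant.
P₁ − P₂ = ½·1.19·(32.7² − 1.54²) = ½·1.19·1070 = 634 Pa.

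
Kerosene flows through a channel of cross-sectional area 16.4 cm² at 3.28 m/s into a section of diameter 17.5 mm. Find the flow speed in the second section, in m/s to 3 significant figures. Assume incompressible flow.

By continuity, v₂ = v₁·A₁/A₂ = 3.28·(16.4/2.41) = 22.4 m/s.

v₂ = 22.4 m/s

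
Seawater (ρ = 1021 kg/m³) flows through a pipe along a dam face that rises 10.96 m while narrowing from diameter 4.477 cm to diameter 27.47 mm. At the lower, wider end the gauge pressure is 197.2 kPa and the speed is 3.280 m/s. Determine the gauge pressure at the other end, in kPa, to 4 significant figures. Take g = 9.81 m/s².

Continuity gives A₁v₁ = A₂v₂, so v₂ = (15.74 cm²)/(5.927 cm²) × 3.280 m/s = 8.712 m/s.
Energy conservation along the streamline gives P₂ = P₁ − ½ρ(v₂² − v₁²) − ρg(h₂ − h₁).
P₂ = 197200 + ½·1021·(3.280² − 8.712²) − 1021·9.81·(+10.96) = 197200 + (-33260) − (109800) = 54170 Pa.

P₂ ≈ 54.17 kPa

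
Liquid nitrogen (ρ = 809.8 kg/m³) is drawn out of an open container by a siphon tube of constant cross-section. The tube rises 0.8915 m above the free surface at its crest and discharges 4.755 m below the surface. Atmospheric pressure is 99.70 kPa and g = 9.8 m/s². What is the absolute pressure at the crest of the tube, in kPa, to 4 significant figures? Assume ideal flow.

54.89 kPa

The outlet speed comes from Torricelli: v = √(2g·4.755) = 9.654 m/s.
With constant cross-section the crest speed equals v; applying Bernoulli from the surface up to the crest, P_top = P_atm − ½ρv² − ρg·h_top.
P_top = 99700 − ½·809.8·9.654² − 809.8·9.8·0.8915 = 54890 Pa.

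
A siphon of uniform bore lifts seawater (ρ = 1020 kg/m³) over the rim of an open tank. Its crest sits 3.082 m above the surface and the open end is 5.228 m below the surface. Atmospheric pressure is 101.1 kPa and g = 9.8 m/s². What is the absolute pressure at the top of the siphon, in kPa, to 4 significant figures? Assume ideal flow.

Bernoulli surface→outlet gives ½v² = g·h_out, so v = √(2·9.8·5.228) = 10.12 m/s.
The bore is uniform, so the speed at the crest is the same v. Bernoulli surface→crest: P_atm = P_top + ½ρv² + ρg·h_top.
P_top = 101100 − ½·1020·10.12² − 1020·9.8·3.082 = 18030 Pa.

P_top ≈ 18.03 kPa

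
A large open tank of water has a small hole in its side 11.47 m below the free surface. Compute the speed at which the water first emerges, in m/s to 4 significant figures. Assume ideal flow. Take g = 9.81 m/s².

Bernoulli from surface to hole (P equal, v_surface ≈ 0): v = √(2gh) = √(2×9.81×11.47) = 15.00 m/s.

v ≈ 15.00 m/s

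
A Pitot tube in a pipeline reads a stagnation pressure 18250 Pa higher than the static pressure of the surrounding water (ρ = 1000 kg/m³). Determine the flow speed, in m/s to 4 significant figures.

At the stagnation point the flow is brought to rest, so Bernoulli gives P_stag − P_static = ½ρv².
v = √(2ΔP/ρ) = √(2·18250/1000) = 6.042 m/s.

6.042 m/s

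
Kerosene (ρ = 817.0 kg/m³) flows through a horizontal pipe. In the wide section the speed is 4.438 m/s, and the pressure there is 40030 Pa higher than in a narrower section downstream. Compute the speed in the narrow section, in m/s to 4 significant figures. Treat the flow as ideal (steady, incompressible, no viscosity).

With h₁ = h₂, rearranging Bernoulli gives v₂ = √(v₁² + 2ΔP/ρ).
v₂ = √(4.438² + 2·40030/817.0) = √(19.70 + 97.99) = 10.85 m/s.

v₂ ≈ 10.85 m/s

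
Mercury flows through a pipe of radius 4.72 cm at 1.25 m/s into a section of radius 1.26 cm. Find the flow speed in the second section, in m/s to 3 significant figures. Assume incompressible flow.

17.5 m/s

By continuity, v₂ = v₁·A₁/A₂ = 1.25·(70.0/4.99) = 17.5 m/s.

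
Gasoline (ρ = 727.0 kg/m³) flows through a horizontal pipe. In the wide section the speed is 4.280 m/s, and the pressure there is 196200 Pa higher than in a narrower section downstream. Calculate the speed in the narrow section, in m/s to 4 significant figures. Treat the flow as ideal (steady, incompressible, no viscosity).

v₂ = 23.62 m/s

Horizontal Bernoulli: P₁ + ½ρv₁² = P₂ + ½ρv₂², so v₂² = v₁² + 2(P₁ − P₂)/ρ.
v₂ = √(4.280² + 2·196200/727.0) = √(18.32 + 539.8) = 23.62 m/s.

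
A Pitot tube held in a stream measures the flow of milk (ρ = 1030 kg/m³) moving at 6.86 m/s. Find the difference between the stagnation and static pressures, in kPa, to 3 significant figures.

24.2 kPa

The dynamic pressure equals the rise in static pressure at the stagnation point: ΔP = ½ρv².
ΔP = ½·1030·6.86² = 24200 Pa.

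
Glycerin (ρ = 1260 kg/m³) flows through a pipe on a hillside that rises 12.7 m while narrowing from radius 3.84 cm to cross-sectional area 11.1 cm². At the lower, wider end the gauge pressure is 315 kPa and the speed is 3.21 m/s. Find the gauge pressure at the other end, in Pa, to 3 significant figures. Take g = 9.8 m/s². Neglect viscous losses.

P₂ ≈ 51600 Pa

By continuity, v₂ = v₁·A₁/A₂ = 3.21·(46.3/11.1) = 13.4 m/s.
Bernoulli: P₁ + ½ρv₁² + ρg h₁ = P₂ + ½ρv₂² + ρg h₂, so P₂ = P₁ + ½ρ(v₁² − v₂²) − ρg(h₂ − h₁).
P₂ = 315000 + ½·1260·(3.21² − 13.4²) − 1260·9.8·(+12.7) = 315000 + (-107000) − (157000) = 51600 Pa.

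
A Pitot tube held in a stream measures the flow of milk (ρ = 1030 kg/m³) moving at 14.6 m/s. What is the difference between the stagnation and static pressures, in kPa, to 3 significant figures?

Bernoulli between the free stream and the stagnation point: ½ρv² = P_stag − P_static.
ΔP = ½·1030·14.6² = 110000 Pa.

110 kPa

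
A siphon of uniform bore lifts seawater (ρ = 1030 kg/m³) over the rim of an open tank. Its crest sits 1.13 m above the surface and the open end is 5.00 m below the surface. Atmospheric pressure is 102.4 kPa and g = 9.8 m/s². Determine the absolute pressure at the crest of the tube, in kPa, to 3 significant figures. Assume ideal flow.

P_top ≈ 40.5 kPa

The outlet speed comes from Torricelli: v = √(2g·5.00) = 9.90 m/s.
With constant cross-section the crest speed equals v; applying Bernoulli from the surface up to the crest, P_top = P_atm − ½ρv² − ρg·h_top.
P_top = 102400 − ½·1030·9.90² − 1030·9.8·1.13 = 40500 Pa.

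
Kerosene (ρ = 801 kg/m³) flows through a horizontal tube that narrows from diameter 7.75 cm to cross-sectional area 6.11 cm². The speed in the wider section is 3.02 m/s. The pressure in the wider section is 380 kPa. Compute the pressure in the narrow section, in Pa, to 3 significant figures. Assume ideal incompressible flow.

P₂ = 166000 Pa

Continuity gives A₁v₁ = A₂v₂, so v₂ = (47.2 cm²)/(6.11 cm²) × 3.02 m/s = 23.3 m/s.
Along the horizontal streamline, P + ½ρv² is constant.
P₂ = P₁ − ½ρ(v₂² − v₁²) = 380000 − ½·801·(23.3² − 3.02²) = 380000 − 214000 = 166000 Pa.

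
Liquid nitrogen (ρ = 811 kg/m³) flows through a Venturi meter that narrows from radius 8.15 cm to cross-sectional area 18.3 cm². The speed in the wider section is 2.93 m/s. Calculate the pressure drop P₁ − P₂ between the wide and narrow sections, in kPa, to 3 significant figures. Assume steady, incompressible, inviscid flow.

By continuity, v₂ = v₁·A₁/A₂ = 2.93·(209/18.3) = 33.4 m/s.
The pipe is horizontal, so Bernoulli reduces to P₁ + ½ρv₁² = P₂ + ½ρv₂².
P₁ − P₂ = ½·811·(33.4² − 2.93²) = ½·811·1110 = 449000 Pa.

ΔP = 449 kPa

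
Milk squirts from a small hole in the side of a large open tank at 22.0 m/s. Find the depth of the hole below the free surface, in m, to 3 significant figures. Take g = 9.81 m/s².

Torricelli: v = √(2gh), so h = v²/(2g).
h = 22.0²/(2·9.81) = 484/19.62 = 24.7 m.

24.7 m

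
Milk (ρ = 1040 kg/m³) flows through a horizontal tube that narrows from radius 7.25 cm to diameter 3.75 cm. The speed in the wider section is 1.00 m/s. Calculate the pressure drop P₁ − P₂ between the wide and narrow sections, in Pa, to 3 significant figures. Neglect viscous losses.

116000 Pa

Mass conservation (A₁v₁ = A₂v₂) gives v₂ = 1.00 × 165/11.0 = 15.0 m/s.
Along the horizontal streamline, P + ½ρv² is constant.
P₁ − P₂ = ½·1040·(15.0² − 1.00²) = ½·1040·223 = 116000 Pa.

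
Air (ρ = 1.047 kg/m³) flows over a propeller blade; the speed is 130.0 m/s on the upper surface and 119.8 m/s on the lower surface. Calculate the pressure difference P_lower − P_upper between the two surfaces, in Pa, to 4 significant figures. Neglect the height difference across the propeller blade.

Bernoulli (same height): P_lower − P_upper = ½ρ(v_upper² − v_lower²).
ΔP = ½·1.047·(130.0² − 119.8²) = 1334 Pa.

ΔP ≈ 1334 Pa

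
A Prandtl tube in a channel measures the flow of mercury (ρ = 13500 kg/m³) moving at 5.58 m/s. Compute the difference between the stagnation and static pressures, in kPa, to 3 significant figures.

ΔP = 210 kPa

At the stagnation point the flow is brought to rest, so Bernoulli gives P_stag − P_static = ½ρv².
ΔP = ½·13500·5.58² = 210000 Pa.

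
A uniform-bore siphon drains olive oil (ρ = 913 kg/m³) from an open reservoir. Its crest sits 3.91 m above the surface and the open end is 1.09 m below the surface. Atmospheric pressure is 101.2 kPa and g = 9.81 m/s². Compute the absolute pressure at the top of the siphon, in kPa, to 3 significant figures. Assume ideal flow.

Bernoulli surface→outlet gives ½v² = g·h_out, so v = √(2·9.81·1.09) = 4.62 m/s.
With constant cross-section the crest speed equals v; applying Bernoulli from the surface up to the crest, P_top = P_atm − ½ρv² − ρg·h_top.
P_top = 101200 − ½·913·4.62² − 913·9.81·3.91 = 56400 Pa.

P_top = 56.4 kPa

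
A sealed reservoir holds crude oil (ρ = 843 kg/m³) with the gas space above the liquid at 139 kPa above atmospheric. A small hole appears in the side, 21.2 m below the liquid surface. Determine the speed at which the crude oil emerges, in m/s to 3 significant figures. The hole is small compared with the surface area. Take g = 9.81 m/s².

Take point 1 at the surface (v₁ ≈ 0) and point 2 at the hole (at atmospheric pressure). Bernoulli: P₁ + ρg h = P_atm + ½ρv₂².
With P₁ − P_atm = 139000 Pa, v₂ = √(2gh + 2ΔP/ρ) = √(2·9.81·21.2 + 2·139000/843) = 27.3 m/s.

v = 27.3 m/s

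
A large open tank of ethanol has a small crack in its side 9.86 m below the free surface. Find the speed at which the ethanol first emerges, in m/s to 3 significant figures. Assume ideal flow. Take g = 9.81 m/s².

v = 13.9 m/s

Torricelli's result v = √(2gh) gives v = √(2·9.81·9.86) = 13.9 m/s.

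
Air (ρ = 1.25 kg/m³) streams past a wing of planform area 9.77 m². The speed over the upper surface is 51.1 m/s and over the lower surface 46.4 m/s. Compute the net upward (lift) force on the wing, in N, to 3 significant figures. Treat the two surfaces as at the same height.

The faster flow above has the lower pressure; Bernoulli (same height) gives ΔP = ½ρ(v_up² − v_low²).
ΔP = ½·1.25·(51.1² − 46.4²) = 286 Pa.
Lift = ΔP · A = 286 × 9.77 = 2800 N.

F = 2800 N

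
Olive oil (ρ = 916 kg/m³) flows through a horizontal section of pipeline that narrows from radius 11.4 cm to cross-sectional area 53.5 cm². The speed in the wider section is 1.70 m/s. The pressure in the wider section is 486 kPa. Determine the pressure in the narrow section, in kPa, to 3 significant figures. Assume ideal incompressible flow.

Mass conservation (A₁v₁ = A₂v₂) gives v₂ = 1.70 × 408/53.5 = 13.0 m/s.
With no height change, Bernoulli's equation is P₁ + ½ρv₁² = P₂ + ½ρv₂².
P₂ = P₁ − ½ρ(v₂² − v₁²) = 486000 − ½·916·(13.0² − 1.70²) = 486000 − 75800 = 410000 Pa.

P₂ = 410 kPa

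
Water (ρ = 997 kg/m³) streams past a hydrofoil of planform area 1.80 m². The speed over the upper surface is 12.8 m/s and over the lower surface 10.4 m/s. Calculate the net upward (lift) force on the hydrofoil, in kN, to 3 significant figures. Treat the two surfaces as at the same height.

The faster flow above has the lower pressure; Bernoulli (same height) gives ΔP = ½ρ(v_up² − v_low²).
ΔP = ½·997·(12.8² − 10.4²) = 27800 Pa.
Lift = ΔP · A = 27800 × 1.80 = 50000 N.

F = 50.0 kN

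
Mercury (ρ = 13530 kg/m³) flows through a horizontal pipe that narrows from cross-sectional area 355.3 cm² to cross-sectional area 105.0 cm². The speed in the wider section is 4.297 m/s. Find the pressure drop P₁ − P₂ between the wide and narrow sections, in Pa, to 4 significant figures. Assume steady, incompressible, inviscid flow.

The volume flow rate is constant, so v₂ = (A₁/A₂)v₁ = (355.3/105.0)·4.297 = 14.54 m/s.
Bernoulli (h₁ = h₂): P₁ − P₂ = ½ρ(v₂² − v₁²).
P₁ − P₂ = ½·13530·(14.54² − 4.297²) = ½·13530·193.0 = 1305000 Pa.

1305000 Pa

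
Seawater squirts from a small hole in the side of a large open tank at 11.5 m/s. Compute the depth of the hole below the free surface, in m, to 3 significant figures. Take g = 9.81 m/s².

h ≈ 6.74 m

Torricelli: v = √(2gh), so h = v²/(2g).
h = 11.5²/(2·9.81) = 132/19.62 = 6.74 m.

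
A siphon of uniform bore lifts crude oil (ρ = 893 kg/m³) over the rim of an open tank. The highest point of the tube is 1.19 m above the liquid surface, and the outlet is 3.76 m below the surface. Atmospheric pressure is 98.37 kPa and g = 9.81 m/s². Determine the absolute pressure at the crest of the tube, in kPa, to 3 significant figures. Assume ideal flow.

From the surface to the outlet (both open to atmosphere, surface at rest): v = √(2g·h_out) = √(2·9.81·3.76) = 8.59 m/s.
With constant cross-section the crest speed equals v; applying Bernoulli from the surface up to the crest, P_top = P_atm − ½ρv² − ρg·h_top.
P_top = 98370 − ½·893·8.59² − 893·9.81·1.19 = 55000 Pa.

P_top = 55.0 kPa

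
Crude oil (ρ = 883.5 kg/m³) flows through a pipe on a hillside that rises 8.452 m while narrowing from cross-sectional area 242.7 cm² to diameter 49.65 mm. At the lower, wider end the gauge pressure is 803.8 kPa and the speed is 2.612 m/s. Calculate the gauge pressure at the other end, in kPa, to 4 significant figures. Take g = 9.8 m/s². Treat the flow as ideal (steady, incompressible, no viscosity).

By continuity, v₂ = v₁·A₁/A₂ = 2.612·(242.7/19.36) = 32.74 m/s.
Energy conservation along the streamline gives P₂ = P₁ − ½ρ(v₂² − v₁²) − ρg(h₂ − h₁).
P₂ = 803800 + ½·883.5·(2.612² − 32.74²) − 883.5·9.8·(+8.452) = 803800 + (-470600) − (73180) = 260000 Pa.

P₂ ≈ 260.0 kPa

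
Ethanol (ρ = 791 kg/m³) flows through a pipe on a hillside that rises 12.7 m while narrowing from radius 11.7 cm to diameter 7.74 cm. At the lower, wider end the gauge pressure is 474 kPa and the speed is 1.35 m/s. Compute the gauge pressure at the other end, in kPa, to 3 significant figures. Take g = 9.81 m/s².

The volume flow rate is constant, so v₂ = (A₁/A₂)v₁ = (430/47.1)·1.35 = 12.3 m/s.
Bernoulli: P₁ + ½ρv₁² + ρg h₁ = P₂ + ½ρv₂² + ρg h₂, so P₂ = P₁ + ½ρ(v₁² − v₂²) − ρg(h₂ − h₁).
P₂ = 474000 + ½·791·(1.35² − 12.3²) − 791·9.81·(+12.7) = 474000 + (-59500) − (98500) = 316000 Pa.

P₂ = 316 kPa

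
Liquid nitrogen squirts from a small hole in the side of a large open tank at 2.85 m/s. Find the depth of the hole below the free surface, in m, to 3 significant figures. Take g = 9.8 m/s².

Torricelli: v = √(2gh), so h = v²/(2g).
h = 2.85²/(2·9.8) = 8.12/19.60 = 0.414 m.

0.414 m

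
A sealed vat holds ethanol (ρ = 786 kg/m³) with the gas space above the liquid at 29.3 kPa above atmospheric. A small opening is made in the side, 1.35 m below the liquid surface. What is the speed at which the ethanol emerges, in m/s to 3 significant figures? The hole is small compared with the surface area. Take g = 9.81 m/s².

Take point 1 at the surface (v₁ ≈ 0) and point 2 at the hole (at atmospheric pressure). Bernoulli: P₁ + ρg h = P_atm + ½ρv₂².
With P₁ − P_atm = 29300 Pa, v₂ = √(2gh + 2ΔP/ρ) = √(2·9.81·1.35 + 2·29300/786) = 10.1 m/s.

v ≈ 10.1 m/s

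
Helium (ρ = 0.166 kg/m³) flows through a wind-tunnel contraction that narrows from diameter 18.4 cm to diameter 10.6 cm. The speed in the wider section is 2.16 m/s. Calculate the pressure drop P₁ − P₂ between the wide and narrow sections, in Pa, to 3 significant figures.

ΔP = 3.13 Pa

By continuity, v₂ = v₁·A₁/A₂ = 2.16·(266/88.2) = 6.51 m/s.
The pipe is horizontal, so Bernoulli reduces to P₁ + ½ρv₁² = P₂ + ½ρv₂².
P₁ − P₂ = ½·0.166·(6.51² − 2.16²) = ½·0.166·37.7 = 3.13 Pa.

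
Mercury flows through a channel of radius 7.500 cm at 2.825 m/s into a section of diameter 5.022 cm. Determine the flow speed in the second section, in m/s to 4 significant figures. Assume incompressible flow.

By continuity, v₂ = v₁·A₁/A₂ = 2.825·(176.7/19.81) = 25.20 m/s.

v₂ ≈ 25.20 m/s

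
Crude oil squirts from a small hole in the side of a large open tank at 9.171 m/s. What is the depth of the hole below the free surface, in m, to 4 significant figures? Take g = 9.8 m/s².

h ≈ 4.291 m

For a small hole in a large open tank, ½v² = gh, giving h = v²/(2g).
h = 9.171²/(2·9.8) = 84.11/19.60 = 4.291 m.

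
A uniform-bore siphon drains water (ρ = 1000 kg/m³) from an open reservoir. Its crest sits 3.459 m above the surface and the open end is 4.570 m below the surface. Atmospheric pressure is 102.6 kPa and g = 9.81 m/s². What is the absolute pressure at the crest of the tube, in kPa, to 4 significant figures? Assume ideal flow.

23.84 kPa

The outlet speed comes from Torricelli: v = √(2g·4.570) = 9.469 m/s.
The bore is uniform, so the speed at the crest is the same v. Bernoulli surface→crest: P_atm = P_top + ½ρv² + ρg·h_top.
P_top = 102600 − ½·1000·9.469² − 1000·9.81·3.459 = 23840 Pa.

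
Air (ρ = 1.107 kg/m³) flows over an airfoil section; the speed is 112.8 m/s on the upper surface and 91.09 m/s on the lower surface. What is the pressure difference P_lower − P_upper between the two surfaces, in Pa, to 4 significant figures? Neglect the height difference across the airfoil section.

With negligible Δh, P + ½ρv² is constant, so P_low − P_up = ½ρ(v_up² − v_low²).
ΔP = ½·1.107·(112.8² − 91.09²) = 2450 Pa.

ΔP ≈ 2450 Pa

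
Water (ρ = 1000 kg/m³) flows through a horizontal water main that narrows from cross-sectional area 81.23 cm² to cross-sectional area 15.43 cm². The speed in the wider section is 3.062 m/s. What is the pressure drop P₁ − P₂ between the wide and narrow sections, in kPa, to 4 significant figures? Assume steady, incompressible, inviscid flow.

ΔP ≈ 125.2 kPa

Mass conservation (A₁v₁ = A₂v₂) gives v₂ = 3.062 × 81.23/15.43 = 16.12 m/s.
Bernoulli (h₁ = h₂): P₁ − P₂ = ½ρ(v₂² − v₁²).
P₁ − P₂ = ½·1000·(16.12² − 3.062²) = ½·1000·250.5 = 125200 Pa.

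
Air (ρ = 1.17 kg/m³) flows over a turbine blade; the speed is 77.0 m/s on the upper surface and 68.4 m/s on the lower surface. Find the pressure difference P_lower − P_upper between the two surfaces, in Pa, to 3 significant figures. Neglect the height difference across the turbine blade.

732 Pa

With negligible Δh, P + ½ρv² is constant, so P_low − P_up = ½ρ(v_up² − v_low²).
ΔP = ½·1.17·(77.0² − 68.4²) = 732 Pa.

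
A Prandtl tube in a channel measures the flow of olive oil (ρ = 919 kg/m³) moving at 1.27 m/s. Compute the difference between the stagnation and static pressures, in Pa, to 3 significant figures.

Bernoulli between the free stream and the stagnation point: ½ρv² = P_stag − P_static.
ΔP = ½·919·1.27² = 741 Pa.

ΔP ≈ 741 Pa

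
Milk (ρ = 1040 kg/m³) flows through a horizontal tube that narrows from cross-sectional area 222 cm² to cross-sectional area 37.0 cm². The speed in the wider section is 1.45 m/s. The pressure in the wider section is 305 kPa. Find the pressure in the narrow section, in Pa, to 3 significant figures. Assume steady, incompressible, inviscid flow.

Continuity gives A₁v₁ = A₂v₂, so v₂ = (222 cm²)/(37.0 cm²) × 1.45 m/s = 8.70 m/s.
Along the horizontal streamline, P + ½ρv² is constant.
P₂ = P₁ − ½ρ(v₂² − v₁²) = 305000 − ½·1040·(8.70² − 1.45²) = 305000 − 38300 = 267000 Pa.

P₂ ≈ 267000 Pa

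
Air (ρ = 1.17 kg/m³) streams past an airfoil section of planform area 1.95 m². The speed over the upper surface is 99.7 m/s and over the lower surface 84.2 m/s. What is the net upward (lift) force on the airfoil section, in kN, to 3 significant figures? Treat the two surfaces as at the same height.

With equal heights on the two surfaces, Bernoulli gives P_lower − P_upper = ½ρ(v_upper² − v_lower²).
ΔP = ½·1.17·(99.7² − 84.2²) = 1670 Pa.
Lift = ΔP · A = 1670 × 1.95 = 3250 N.

3.25 kN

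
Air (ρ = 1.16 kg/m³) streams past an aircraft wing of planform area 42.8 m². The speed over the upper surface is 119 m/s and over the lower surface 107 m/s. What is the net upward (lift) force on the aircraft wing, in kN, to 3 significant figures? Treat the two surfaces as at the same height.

With equal heights on the two surfaces, Bernoulli gives P_lower − P_upper = ½ρ(v_upper² − v_lower²).
ΔP = ½·1.16·(119² − 107²) = 1570 Pa.
Lift = ΔP · A = 1570 × 42.8 = 67300 N.

F = 67.3 kN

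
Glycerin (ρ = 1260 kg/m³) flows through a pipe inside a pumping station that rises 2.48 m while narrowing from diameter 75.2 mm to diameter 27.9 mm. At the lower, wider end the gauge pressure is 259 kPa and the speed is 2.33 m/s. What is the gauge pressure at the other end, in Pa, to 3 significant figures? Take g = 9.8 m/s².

Mass conservation (A₁v₁ = A₂v₂) gives v₂ = 2.33 × 44.4/6.11 = 16.9 m/s.
Bernoulli: P₁ + ½ρv₁² + ρg h₁ = P₂ + ½ρv₂² + ρg h₂, so P₂ = P₁ + ½ρ(v₁² − v₂²) − ρg(h₂ − h₁).
P₂ = 259000 + ½·1260·(2.33² − 16.9²) − 1260·9.8·(+2.48) = 259000 + (-177000) − (30600) = 51300 Pa.

P₂ ≈ 51300 Pa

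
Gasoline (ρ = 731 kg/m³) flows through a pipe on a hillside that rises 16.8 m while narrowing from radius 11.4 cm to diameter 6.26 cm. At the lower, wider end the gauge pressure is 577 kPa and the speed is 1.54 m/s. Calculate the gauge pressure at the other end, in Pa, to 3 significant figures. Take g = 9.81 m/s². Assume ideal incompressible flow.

P₂ ≈ 305000 Pa

By continuity, v₂ = v₁·A₁/A₂ = 1.54·(408/30.8) = 20.4 m/s.
Bernoulli: P₁ + ½ρv₁² + ρg h₁ = P₂ + ½ρv₂² + ρg h₂, so P₂ = P₁ + ½ρ(v₁² − v₂²) − ρg(h₂ − h₁).
P₂ = 577000 + ½·731·(1.54² − 20.4²) − 731·9.81·(+16.8) = 577000 + (-152000) − (120000) = 305000 Pa.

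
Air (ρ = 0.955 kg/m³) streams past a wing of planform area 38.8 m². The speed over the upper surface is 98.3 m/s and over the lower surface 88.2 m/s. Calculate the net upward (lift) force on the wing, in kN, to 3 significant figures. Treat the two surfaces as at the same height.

From P + ½ρv² = const at equal height, P_low − P_up = ½ρ(v_up² − v_low²).
ΔP = ½·0.955·(98.3² − 88.2²) = 899 Pa.
Lift = ΔP · A = 899 × 38.8 = 34900 N.

F ≈ 34.9 kN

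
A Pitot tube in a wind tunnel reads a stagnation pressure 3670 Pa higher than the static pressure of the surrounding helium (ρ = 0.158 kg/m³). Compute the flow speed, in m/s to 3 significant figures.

Bernoulli between the free stream and the stagnation point: ½ρv² = P_stag − P_static.
v = √(2ΔP/ρ) = √(2·3670/0.158) = 216 m/s.

216 m/s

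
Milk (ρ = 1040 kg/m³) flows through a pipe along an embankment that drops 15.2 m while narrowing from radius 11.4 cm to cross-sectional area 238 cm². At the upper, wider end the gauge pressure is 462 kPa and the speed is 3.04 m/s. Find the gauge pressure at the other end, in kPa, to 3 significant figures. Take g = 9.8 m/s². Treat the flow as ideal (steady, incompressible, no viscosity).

By continuity, v₂ = v₁·A₁/A₂ = 3.04·(408/238) = 5.22 m/s.
Energy conservation along the streamline gives P₂ = P₁ − ½ρ(v₂² − v₁²) − ρg(h₂ − h₁).
P₂ = 462000 + ½·1040·(3.04² − 5.22²) − 1040·9.8·(−15.2) = 462000 + (-9340) − (-155000) = 608000 Pa.

P₂ = 608 kPa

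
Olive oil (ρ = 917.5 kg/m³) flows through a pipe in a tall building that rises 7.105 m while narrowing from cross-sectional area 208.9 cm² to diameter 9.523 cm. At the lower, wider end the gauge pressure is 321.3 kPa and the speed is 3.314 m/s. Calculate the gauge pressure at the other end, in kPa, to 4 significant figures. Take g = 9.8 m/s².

P₂ = 219.1 kPa

Mass conservation (A₁v₁ = A₂v₂) gives v₂ = 3.314 × 208.9/71.23 = 9.720 m/s.
Energy conservation along the streamline gives P₂ = P₁ − ½ρ(v₂² − v₁²) − ρg(h₂ − h₁).
P₂ = 321300 + ½·917.5·(3.314² − 9.720²) − 917.5·9.8·(+7.105) = 321300 + (-38300) − (63880) = 219100 Pa.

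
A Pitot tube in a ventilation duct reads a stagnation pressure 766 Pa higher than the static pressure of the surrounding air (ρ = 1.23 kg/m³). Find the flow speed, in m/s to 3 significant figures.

At the stagnation point the flow is brought to rest, so Bernoulli gives P_stag − P_static = ½ρv².
v = √(2ΔP/ρ) = √(2·766/1.23) = 35.3 m/s.

v = 35.3 m/s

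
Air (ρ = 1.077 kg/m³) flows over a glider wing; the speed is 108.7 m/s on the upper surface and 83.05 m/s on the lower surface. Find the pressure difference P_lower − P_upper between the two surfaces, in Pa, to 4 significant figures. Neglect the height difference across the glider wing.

With negligible Δh, P + ½ρv² is constant, so P_low − P_up = ½ρ(v_up² − v_low²).
ΔP = ½·1.077·(108.7² − 83.05²) = 2649 Pa.

ΔP ≈ 2649 Pa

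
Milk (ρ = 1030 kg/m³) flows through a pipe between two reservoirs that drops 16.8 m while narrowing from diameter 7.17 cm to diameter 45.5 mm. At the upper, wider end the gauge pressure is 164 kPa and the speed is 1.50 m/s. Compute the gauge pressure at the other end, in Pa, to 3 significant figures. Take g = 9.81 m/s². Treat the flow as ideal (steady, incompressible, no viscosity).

P₂ ≈ 328000 Pa

By continuity, v₂ = v₁·A₁/A₂ = 1.50·(40.4/16.3) = 3.72 m/s.
Applying Bernoulli between the two ends and solving for P₂: P₂ = P₁ + ½ρ(v₁² − v₂²) − ρgΔh.
P₂ = 164000 + ½·1030·(1.50² − 3.72²) − 1030·9.81·(−16.8) = 164000 + (-5990) − (-170000) = 328000 Pa.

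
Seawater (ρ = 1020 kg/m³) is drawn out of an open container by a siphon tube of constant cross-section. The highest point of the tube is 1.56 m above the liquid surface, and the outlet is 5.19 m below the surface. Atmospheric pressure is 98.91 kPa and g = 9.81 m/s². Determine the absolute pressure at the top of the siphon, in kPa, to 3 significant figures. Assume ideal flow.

P_top ≈ 31.4 kPa

Bernoulli surface→outlet gives ½v² = g·h_out, so v = √(2·9.81·5.19) = 10.1 m/s.
With constant cross-section the crest speed equals v; applying Bernoulli from the surface up to the crest, P_top = P_atm − ½ρv² − ρg·h_top.
P_top = 98910 − ½·1020·10.1² − 1020·9.81·1.56 = 31400 Pa.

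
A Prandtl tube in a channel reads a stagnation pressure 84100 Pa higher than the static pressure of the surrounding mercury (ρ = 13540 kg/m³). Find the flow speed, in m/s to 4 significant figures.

3.525 m/s

Bernoulli between the free stream and the stagnation point: ½ρv² = P_stag − P_static.
v = √(2ΔP/ρ) = √(2·84100/13540) = 3.525 m/s.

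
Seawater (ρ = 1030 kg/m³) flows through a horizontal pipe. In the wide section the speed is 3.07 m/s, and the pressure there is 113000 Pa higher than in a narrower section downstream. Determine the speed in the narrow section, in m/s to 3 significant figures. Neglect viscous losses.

v₂ ≈ 15.1 m/s

Along the level pipe P + ½ρv² is conserved, hence v₂² = v₁² + 2(P₁ − P₂)/ρ.
v₂ = √(3.07² + 2·113000/1030) = √(9.42 + 219) = 15.1 m/s.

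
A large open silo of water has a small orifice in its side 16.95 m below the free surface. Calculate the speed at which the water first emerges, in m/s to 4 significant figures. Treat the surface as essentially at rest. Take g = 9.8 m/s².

With the surface at rest and both surface and jet at atmospheric pressure, Bernoulli gives ρg h = ½ρv², so v = √(2gh) = √(2·9.8·16.95) = 18.23 m/s.

v ≈ 18.23 m/s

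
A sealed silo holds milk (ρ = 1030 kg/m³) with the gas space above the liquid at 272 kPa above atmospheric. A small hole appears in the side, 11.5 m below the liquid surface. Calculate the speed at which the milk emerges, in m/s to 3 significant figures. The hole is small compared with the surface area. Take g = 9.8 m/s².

v ≈ 27.5 m/s

Take point 1 at the surface (v₁ ≈ 0) and point 2 at the hole (at atmospheric pressure). Bernoulli: P₁ + ρg h = P_atm + ½ρv₂².
With P₁ − P_atm = 272000 Pa, v₂ = √(2gh + 2ΔP/ρ) = √(2·9.8·11.5 + 2·272000/1030) = 27.5 m/s.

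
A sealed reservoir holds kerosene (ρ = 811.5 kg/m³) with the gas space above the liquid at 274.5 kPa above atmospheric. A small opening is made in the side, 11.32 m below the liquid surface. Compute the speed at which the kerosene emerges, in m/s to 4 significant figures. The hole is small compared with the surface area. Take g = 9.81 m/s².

Take point 1 at the surface (v₁ ≈ 0) and point 2 at the hole (at atmospheric pressure). Bernoulli: P₁ + ρg h = P_atm + ½ρv₂².
With P₁ − P_atm = 274500 Pa, v₂ = √(2gh + 2ΔP/ρ) = √(2·9.81·11.32 + 2·274500/811.5) = 29.98 m/s.

v ≈ 29.98 m/s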